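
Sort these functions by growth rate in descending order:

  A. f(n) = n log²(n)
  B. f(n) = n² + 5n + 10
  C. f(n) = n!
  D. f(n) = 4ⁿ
C > D > B > A

Comparing growth rates:
C = n! is O(n!)
D = 4ⁿ is O(4ⁿ)
B = n² + 5n + 10 is O(n²)
A = n log²(n) is O(n log² n)

Therefore, the order from fastest to slowest is: C > D > B > A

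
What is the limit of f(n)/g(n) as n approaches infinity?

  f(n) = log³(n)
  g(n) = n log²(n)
0

Since log³(n) (O(log³ n)) grows slower than n log²(n) (O(n log² n)),
the ratio f(n)/g(n) → 0 as n → ∞.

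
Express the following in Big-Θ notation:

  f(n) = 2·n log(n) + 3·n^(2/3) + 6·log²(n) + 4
Θ(n log n)

Order the terms by growth rate: 4 ≺ 6·log²(n) ≺ 3·n^(2/3) ≺ 2·n log(n).
The fastest-growing term 2·n log(n) dominates as n → ∞; dropping its constant factor gives Θ(n log n).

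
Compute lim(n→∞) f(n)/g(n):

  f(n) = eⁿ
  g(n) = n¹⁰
∞

Since eⁿ (O(eⁿ)) grows faster than n¹⁰ (O(n¹⁰)),
the ratio f(n)/g(n) → ∞ as n → ∞.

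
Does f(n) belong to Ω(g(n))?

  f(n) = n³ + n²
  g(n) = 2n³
True

f(n) = n³ + n² and g(n) = 2n³ are both O(n³).
Big-Ω permits equal growth rates (f ≥ c·g for some c > 0), so f(n) = Ω(g(n)) is true.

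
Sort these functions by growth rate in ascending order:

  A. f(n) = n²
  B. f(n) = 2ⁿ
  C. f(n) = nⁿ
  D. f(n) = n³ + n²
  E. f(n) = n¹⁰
A < D < E < B < C

Comparing growth rates:
A = n² is O(n²)
D = n³ + n² is O(n³)
E = n¹⁰ is O(n¹⁰)
B = 2ⁿ is O(2ⁿ)
C = nⁿ is O(nⁿ)

Therefore, the order from slowest to fastest is: A < D < E < B < C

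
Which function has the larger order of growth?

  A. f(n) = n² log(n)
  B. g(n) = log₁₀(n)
A

f(n) = n² log(n) is O(n² log n), while g(n) = log₁₀(n) is O(log n).
Since O(n² log n) grows faster than O(log n), f(n) dominates.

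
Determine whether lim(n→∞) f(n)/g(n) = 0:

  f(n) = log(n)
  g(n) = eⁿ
True

f(n) = log(n) is O(log n), and g(n) = eⁿ is O(eⁿ).
Since O(log n) grows strictly slower than O(eⁿ), f(n) = o(g(n)) is true.
This means lim(n→∞) f(n)/g(n) = 0.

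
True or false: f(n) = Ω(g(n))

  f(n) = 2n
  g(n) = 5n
True

f(n) = 2n and g(n) = 5n are both O(n).
Big-Ω permits equal growth rates (f ≥ c·g for some c > 0), so f(n) = Ω(g(n)) is true.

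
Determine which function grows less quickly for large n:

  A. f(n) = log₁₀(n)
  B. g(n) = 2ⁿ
A

f(n) = log₁₀(n) is O(log n), while g(n) = 2ⁿ is O(2ⁿ).
Since O(log n) grows slower than O(2ⁿ), f(n) is dominated.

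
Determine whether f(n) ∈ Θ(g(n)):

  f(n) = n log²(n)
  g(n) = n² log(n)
False

f(n) = n log²(n) is O(n log² n), and g(n) = n² log(n) is O(n² log n).
Since they have different growth rates, f(n) = Θ(g(n)) is false.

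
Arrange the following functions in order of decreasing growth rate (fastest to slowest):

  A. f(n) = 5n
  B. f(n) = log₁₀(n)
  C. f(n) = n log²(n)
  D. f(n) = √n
C > A > D > B

Comparing growth rates:
C = n log²(n) is O(n log² n)
A = 5n is O(n)
D = √n is O(√n)
B = log₁₀(n) is O(log n)

Therefore, the order from fastest to slowest is: C > A > D > B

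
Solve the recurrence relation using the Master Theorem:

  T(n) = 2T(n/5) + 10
Θ(n^log₅(2))

Master Theorem: a = 2, b = 5, f(n) = 10.
Compute the critical exponent d = log₅(2) = 0.431.
Compare f(n) = Θ(1) against n^d:
  k = 0 < d = 0.431, so f(n) = O(n^(d-ε)) — Case 1.
  The recursion cost dominates: T(n) = Θ(n^d) = Θ(n^log₅(2)).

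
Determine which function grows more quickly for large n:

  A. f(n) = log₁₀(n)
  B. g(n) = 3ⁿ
B

f(n) = log₁₀(n) is O(log n), while g(n) = 3ⁿ is O(3ⁿ).
Since O(3ⁿ) grows faster than O(log n), g(n) dominates.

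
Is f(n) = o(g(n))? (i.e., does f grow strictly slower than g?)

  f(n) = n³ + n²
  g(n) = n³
False

f(n) = n³ + n² is O(n³), and g(n) = n³ is O(n³).
Since they have the same growth rate, f(n) = o(g(n)) is false.
(f = o(g) requires f to grow strictly slower, not equal.)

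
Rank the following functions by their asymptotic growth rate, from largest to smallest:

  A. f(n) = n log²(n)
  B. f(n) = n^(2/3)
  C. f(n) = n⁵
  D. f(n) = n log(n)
C > A > D > B

Comparing growth rates:
C = n⁵ is O(n⁵)
A = n log²(n) is O(n log² n)
D = n log(n) is O(n log n)
B = n^(2/3) is O(n^(2/3))

Therefore, the order from fastest to slowest is: C > A > D > B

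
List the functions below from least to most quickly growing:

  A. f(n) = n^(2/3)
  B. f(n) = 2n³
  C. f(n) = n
A < C < B

Comparing growth rates:
A = n^(2/3) is O(n^(2/3))
C = n is O(n)
B = 2n³ is O(n³)

Therefore, the order from slowest to fastest is: A < C < B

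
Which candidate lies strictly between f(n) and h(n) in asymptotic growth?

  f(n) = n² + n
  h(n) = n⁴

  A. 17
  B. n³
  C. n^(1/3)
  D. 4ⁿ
B

We need g(n) with n² + n = o(g(n)) and g(n) = o(n⁴), i.e. O(n²) ≺ g ≺ O(n⁴).
Check each option:
  A. 17 — O(1) does not grow strictly faster than f(n)
  B. n³ — O(n³) is strictly between O(n²) and O(n⁴) ✓
  C. n^(1/3) — O(n^(1/3)) does not grow strictly faster than f(n)
  D. 4ⁿ — O(4ⁿ) does not grow strictly slower than h(n)

Only option B (n³) lies strictly between.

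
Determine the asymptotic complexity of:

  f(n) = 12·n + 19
O(n)

The dominant term in 12·n + 19 is 12·n, which is Θ(n).
Lower-order terms (19) are asymptotically negligible.
Constants are absorbed, so the tightest bound is O(n).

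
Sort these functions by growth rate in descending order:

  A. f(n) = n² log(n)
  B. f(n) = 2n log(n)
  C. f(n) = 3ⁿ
C > A > B

Comparing growth rates:
C = 3ⁿ is O(3ⁿ)
A = n² log(n) is O(n² log n)
B = 2n log(n) is O(n log n)

Therefore, the order from fastest to slowest is: C > A > B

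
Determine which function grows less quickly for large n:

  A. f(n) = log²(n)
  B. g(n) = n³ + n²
A

f(n) = log²(n) is O(log² n), while g(n) = n³ + n² is O(n³).
Since O(log² n) grows slower than O(n³), f(n) is dominated.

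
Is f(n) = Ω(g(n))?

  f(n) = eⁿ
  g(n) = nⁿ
False

f(n) = eⁿ is O(eⁿ), and g(n) = nⁿ is O(nⁿ).
Since O(eⁿ) grows slower than O(nⁿ), f(n) = Ω(g(n)) is false.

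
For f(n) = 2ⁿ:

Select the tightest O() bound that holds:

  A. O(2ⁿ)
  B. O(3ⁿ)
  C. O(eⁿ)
A

f(n) = 2ⁿ is O(2ⁿ).
All listed options are valid Big-O bounds (upper bounds),
but O(2ⁿ) is the tightest (smallest valid bound).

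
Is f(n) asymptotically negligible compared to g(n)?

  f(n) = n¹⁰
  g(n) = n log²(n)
False

f(n) = n¹⁰ is O(n¹⁰), and g(n) = n log²(n) is O(n log² n).
Since O(n¹⁰) grows faster than or equal to O(n log² n), f(n) = o(g(n)) is false.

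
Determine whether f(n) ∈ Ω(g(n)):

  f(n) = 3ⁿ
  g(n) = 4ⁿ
False

f(n) = 3ⁿ is O(3ⁿ), and g(n) = 4ⁿ is O(4ⁿ).
Since O(3ⁿ) grows slower than O(4ⁿ), f(n) = Ω(g(n)) is false.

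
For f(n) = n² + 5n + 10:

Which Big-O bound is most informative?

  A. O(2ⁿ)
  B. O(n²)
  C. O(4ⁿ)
B

f(n) = n² + 5n + 10 is O(n²).
All listed options are valid Big-O bounds (upper bounds),
but O(n²) is the tightest (smallest valid bound).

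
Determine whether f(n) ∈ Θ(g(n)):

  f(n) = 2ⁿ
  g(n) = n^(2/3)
False

f(n) = 2ⁿ is O(2ⁿ), and g(n) = n^(2/3) is O(n^(2/3)).
Since they have different growth rates, f(n) = Θ(g(n)) is false.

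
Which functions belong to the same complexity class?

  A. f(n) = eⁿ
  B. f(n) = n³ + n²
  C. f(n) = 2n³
B and C

Examining each function:
  A. eⁿ is O(eⁿ)
  B. n³ + n² is O(n³)
  C. 2n³ is O(n³)

Functions B and C both have the same complexity class.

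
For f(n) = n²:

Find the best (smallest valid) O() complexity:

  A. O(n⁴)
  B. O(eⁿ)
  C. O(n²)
C

f(n) = n² is O(n²).
All listed options are valid Big-O bounds (upper bounds),
but O(n²) is the tightest (smallest valid bound).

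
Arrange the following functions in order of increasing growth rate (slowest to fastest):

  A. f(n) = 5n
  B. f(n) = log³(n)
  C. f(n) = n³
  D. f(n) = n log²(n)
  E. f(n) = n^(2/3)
B < E < A < D < C

Comparing growth rates:
B = log³(n) is O(log³ n)
E = n^(2/3) is O(n^(2/3))
A = 5n is O(n)
D = n log²(n) is O(n log² n)
C = n³ is O(n³)

Therefore, the order from slowest to fastest is: B < E < A < D < C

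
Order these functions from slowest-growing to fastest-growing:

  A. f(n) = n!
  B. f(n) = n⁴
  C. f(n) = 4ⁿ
B < C < A

Comparing growth rates:
B = n⁴ is O(n⁴)
C = 4ⁿ is O(4ⁿ)
A = n! is O(n!)

Therefore, the order from slowest to fastest is: B < C < A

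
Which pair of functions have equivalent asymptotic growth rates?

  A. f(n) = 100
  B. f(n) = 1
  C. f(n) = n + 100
A and B

Examining each function:
  A. 100 is O(1)
  B. 1 is O(1)
  C. n + 100 is O(n)

Functions A and B both have the same complexity class.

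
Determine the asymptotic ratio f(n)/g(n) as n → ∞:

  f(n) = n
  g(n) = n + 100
1

Since n and n + 100 have the same growth rate (O(n)),
the ratio converges to a constant: 1.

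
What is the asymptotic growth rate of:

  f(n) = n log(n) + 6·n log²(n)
Θ(n log² n)

Order the terms by growth rate: n log(n) ≺ 6·n log²(n).
The fastest-growing term 6·n log²(n) dominates as n → ∞; dropping its constant factor gives Θ(n log² n).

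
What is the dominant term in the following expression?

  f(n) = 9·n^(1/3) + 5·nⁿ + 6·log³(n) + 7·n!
5·nⁿ

Looking at each term:
  - 9·n^(1/3) is O(n^(1/3))
  - 5·nⁿ is O(nⁿ)
  - 6·log³(n) is O(log³ n)
  - 7·n! is O(n!)

The term 5·nⁿ (O(nⁿ)) grows fastest and dominates all others.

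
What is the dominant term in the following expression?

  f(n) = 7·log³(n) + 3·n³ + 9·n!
9·n!

Looking at each term:
  - 7·log³(n) is O(log³ n)
  - 3·n³ is O(n³)
  - 9·n! is O(n!)

The term 9·n! (O(n!)) grows fastest and dominates all others.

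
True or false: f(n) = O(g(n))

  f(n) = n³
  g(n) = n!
True

f(n) = n³ is O(n³), and g(n) = n! is O(n!).
Since O(n³) ⊆ O(n!) (f grows no faster than g), f(n) = O(g(n)) is true.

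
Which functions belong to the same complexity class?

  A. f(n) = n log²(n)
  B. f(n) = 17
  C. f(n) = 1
B and C

Examining each function:
  A. n log²(n) is O(n log² n)
  B. 17 is O(1)
  C. 1 is O(1)

Functions B and C both have the same complexity class.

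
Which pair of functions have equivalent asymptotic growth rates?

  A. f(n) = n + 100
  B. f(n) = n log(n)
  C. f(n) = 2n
A and C

Examining each function:
  A. n + 100 is O(n)
  B. n log(n) is O(n log n)
  C. 2n is O(n)

Functions A and C both have the same complexity class.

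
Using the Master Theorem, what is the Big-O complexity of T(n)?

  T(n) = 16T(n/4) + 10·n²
Θ(n² log n)

Master Theorem: a = 16, b = 4, f(n) = 10·n².
Compute the critical exponent d = log₄(16) = 2.
Compare f(n) = Θ(n²) against n^d:
  k = 2 = d, so f(n) = Θ(n^d) — Case 2.
  Work is balanced across levels: T(n) = Θ(n^d log n) = Θ(n² log n).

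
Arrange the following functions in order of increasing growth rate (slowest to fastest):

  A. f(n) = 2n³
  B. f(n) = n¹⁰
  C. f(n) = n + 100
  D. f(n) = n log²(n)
C < D < A < B

Comparing growth rates:
C = n + 100 is O(n)
D = n log²(n) is O(n log² n)
A = 2n³ is O(n³)
B = n¹⁰ is O(n¹⁰)

Therefore, the order from slowest to fastest is: C < D < A < B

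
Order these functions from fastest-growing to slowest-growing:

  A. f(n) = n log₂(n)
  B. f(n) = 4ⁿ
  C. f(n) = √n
B > A > C

Comparing growth rates:
B = 4ⁿ is O(4ⁿ)
A = n log₂(n) is O(n log n)
C = √n is O(√n)

Therefore, the order from fastest to slowest is: B > A > C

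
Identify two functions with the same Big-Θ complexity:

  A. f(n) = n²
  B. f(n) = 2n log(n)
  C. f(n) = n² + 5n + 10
A and C

Examining each function:
  A. n² is O(n²)
  B. 2n log(n) is O(n log n)
  C. n² + 5n + 10 is O(n²)

Functions A and C both have the same complexity class.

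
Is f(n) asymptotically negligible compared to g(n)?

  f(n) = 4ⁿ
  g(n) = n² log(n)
False

f(n) = 4ⁿ is O(4ⁿ), and g(n) = n² log(n) is O(n² log n).
Since O(4ⁿ) grows faster than or equal to O(n² log n), f(n) = o(g(n)) is false.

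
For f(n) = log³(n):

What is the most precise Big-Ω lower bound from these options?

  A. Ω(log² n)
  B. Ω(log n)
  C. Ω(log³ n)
C

f(n) = log³(n) is Ω(log³ n).
All listed options are valid Big-Ω bounds (lower bounds),
but Ω(log³ n) is the tightest (largest valid bound).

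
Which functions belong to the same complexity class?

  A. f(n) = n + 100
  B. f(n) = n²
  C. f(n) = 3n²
B and C

Examining each function:
  A. n + 100 is O(n)
  B. n² is O(n²)
  C. 3n² is O(n²)

Functions B and C both have the same complexity class.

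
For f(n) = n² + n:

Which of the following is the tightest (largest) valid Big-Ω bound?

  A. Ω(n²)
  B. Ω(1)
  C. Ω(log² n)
A

f(n) = n² + n is Ω(n²).
All listed options are valid Big-Ω bounds (lower bounds),
but Ω(n²) is the tightest (largest valid bound).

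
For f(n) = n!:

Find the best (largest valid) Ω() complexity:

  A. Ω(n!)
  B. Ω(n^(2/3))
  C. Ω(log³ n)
A

f(n) = n! is Ω(n!).
All listed options are valid Big-Ω bounds (lower bounds),
but Ω(n!) is the tightest (largest valid bound).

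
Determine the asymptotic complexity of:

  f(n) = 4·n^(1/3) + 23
O(n^(1/3))

The dominant term in 4·n^(1/3) + 23 is 4·n^(1/3), which is Θ(n^(1/3)).
Lower-order terms (23) are asymptotically negligible.
Constants are absorbed, so the tightest bound is O(n^(1/3)).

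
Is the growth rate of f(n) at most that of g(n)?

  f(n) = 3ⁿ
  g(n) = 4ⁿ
True

f(n) = 3ⁿ is O(3ⁿ), and g(n) = 4ⁿ is O(4ⁿ).
Since O(3ⁿ) ⊆ O(4ⁿ) (f grows no faster than g), f(n) = O(g(n)) is true.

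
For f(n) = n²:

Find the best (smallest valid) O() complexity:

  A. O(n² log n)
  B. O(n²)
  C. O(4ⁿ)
B

f(n) = n² is O(n²).
All listed options are valid Big-O bounds (upper bounds),
but O(n²) is the tightest (smallest valid bound).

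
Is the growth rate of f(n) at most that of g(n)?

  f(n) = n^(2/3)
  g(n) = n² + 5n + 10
True

f(n) = n^(2/3) is O(n^(2/3)), and g(n) = n² + 5n + 10 is O(n²).
Since O(n^(2/3)) ⊆ O(n²) (f grows no faster than g), f(n) = O(g(n)) is true.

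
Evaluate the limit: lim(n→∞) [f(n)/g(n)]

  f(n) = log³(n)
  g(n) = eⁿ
0

Since log³(n) (O(log³ n)) grows slower than eⁿ (O(eⁿ)),
the ratio f(n)/g(n) → 0 as n → ∞.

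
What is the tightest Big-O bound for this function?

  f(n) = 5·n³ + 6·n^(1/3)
O(n³)

The dominant term in 5·n³ + 6·n^(1/3) is 5·n³, which is Θ(n³).
Lower-order terms (6·n^(1/3)) are asymptotically negligible.
Constants are absorbed, so the tightest bound is O(n³).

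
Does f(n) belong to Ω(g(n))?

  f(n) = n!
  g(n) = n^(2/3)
True

f(n) = n! is O(n!), and g(n) = n^(2/3) is O(n^(2/3)).
Since O(n!) grows at least as fast as O(n^(2/3)), f(n) = Ω(g(n)) is true.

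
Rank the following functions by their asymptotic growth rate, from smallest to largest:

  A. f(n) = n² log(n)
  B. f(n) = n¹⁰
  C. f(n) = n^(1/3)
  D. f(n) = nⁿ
C < A < B < D

Comparing growth rates:
C = n^(1/3) is O(n^(1/3))
A = n² log(n) is O(n² log n)
B = n¹⁰ is O(n¹⁰)
D = nⁿ is O(nⁿ)

Therefore, the order from slowest to fastest is: C < A < B < D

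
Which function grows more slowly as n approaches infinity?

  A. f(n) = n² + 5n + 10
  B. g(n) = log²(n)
B

f(n) = n² + 5n + 10 is O(n²), while g(n) = log²(n) is O(log² n).
Since O(log² n) grows slower than O(n²), g(n) is dominated.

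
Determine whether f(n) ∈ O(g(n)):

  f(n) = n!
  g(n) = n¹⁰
False

f(n) = n! is O(n!), and g(n) = n¹⁰ is O(n¹⁰).
Since O(n!) grows faster than O(n¹⁰), f(n) = O(g(n)) is false.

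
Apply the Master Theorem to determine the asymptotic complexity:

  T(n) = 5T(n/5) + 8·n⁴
Θ(n⁴)

Master Theorem: a = 5, b = 5, f(n) = 8·n⁴.
Compute the critical exponent d = log₅(5) = 1.
Compare f(n) = Θ(n⁴) against n^d:
  k = 4 > d = 1, so f(n) = Ω(n^(d+ε)) — Case 3.
  Regularity: a·(n/b)^4/n^4 = a/b^4 = 5/625 < 1 ✓.
  The top-level work dominates: T(n) = Θ(f(n)) = Θ(n⁴).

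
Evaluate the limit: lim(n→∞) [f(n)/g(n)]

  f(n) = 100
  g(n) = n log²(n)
0

Since 100 (O(1)) grows slower than n log²(n) (O(n log² n)),
the ratio f(n)/g(n) → 0 as n → ∞.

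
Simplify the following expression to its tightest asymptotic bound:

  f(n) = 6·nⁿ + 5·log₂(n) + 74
Θ(nⁿ)

Order the terms by growth rate: 74 ≺ 5·log₂(n) ≺ 6·nⁿ.
The fastest-growing term 6·nⁿ dominates as n → ∞; dropping its constant factor gives Θ(nⁿ).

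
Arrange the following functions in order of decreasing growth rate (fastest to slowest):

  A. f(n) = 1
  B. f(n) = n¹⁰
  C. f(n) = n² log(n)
B > C > A

Comparing growth rates:
B = n¹⁰ is O(n¹⁰)
C = n² log(n) is O(n² log n)
A = 1 is O(1)

Therefore, the order from fastest to slowest is: B > C > A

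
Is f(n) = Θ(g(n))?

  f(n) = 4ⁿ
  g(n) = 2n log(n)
False

f(n) = 4ⁿ is O(4ⁿ), and g(n) = 2n log(n) is O(n log n).
Since they have different growth rates, f(n) = Θ(g(n)) is false.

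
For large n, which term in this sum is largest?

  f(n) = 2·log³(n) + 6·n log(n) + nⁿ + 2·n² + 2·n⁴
nⁿ

Looking at each term:
  - 2·log³(n) is O(log³ n)
  - 6·n log(n) is O(n log n)
  - nⁿ is O(nⁿ)
  - 2·n² is O(n²)
  - 2·n⁴ is O(n⁴)

The term nⁿ (O(nⁿ)) grows fastest and dominates all others.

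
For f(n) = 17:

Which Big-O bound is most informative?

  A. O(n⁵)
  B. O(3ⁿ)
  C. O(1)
C

f(n) = 17 is O(1).
All listed options are valid Big-O bounds (upper bounds),
but O(1) is the tightest (smallest valid bound).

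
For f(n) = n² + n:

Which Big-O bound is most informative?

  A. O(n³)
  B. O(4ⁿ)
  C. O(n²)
C

f(n) = n² + n is O(n²).
All listed options are valid Big-O bounds (upper bounds),
but O(n²) is the tightest (smallest valid bound).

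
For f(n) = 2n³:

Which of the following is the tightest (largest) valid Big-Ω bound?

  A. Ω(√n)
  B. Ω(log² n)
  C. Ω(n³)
C

f(n) = 2n³ is Ω(n³).
All listed options are valid Big-Ω bounds (lower bounds),
but Ω(n³) is the tightest (largest valid bound).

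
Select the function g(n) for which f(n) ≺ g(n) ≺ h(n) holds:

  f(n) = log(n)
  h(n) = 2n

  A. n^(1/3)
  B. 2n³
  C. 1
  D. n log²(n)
A

We need g(n) with log(n) = o(g(n)) and g(n) = o(2n), i.e. O(log n) ≺ g ≺ O(n).
Check each option:
  A. n^(1/3) — O(n^(1/3)) is strictly between O(log n) and O(n) ✓
  B. 2n³ — O(n³) does not grow strictly slower than h(n)
  C. 1 — O(1) does not grow strictly faster than f(n)
  D. n log²(n) — O(n log² n) does not grow strictly slower than h(n)

Only option A (n^(1/3)) lies strictly between.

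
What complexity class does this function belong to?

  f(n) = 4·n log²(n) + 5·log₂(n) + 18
O(n log² n)

The dominant term in 4·n log²(n) + 5·log₂(n) + 18 is 4·n log²(n), which is Θ(n log² n).
Lower-order terms (5·log₂(n), 18) are asymptotically negligible.
Constants are absorbed, so the tightest bound is O(n log² n).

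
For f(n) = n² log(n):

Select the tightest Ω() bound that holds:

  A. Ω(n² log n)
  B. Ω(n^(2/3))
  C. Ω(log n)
A

f(n) = n² log(n) is Ω(n² log n).
All listed options are valid Big-Ω bounds (lower bounds),
but Ω(n² log n) is the tightest (largest valid bound).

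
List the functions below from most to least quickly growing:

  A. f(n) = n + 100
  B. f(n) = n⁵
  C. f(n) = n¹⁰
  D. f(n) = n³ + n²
C > B > D > A

Comparing growth rates:
C = n¹⁰ is O(n¹⁰)
B = n⁵ is O(n⁵)
D = n³ + n² is O(n³)
A = n + 100 is O(n)

Therefore, the order from fastest to slowest is: C > B > D > A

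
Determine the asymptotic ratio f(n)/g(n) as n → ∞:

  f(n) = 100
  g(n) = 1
100

Since 100 and 1 have the same growth rate (O(1)),
the ratio converges to a constant: 100.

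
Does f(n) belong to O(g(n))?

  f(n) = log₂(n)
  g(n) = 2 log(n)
True

f(n) = log₂(n) and g(n) = 2 log(n) are both O(log n).
Big-O permits equal growth rates (f ≤ c·g for some c), so f(n) = O(g(n)) is true.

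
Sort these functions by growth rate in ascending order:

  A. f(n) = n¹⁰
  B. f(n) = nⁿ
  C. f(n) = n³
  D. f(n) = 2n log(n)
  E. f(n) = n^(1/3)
E < D < C < A < B

Comparing growth rates:
E = n^(1/3) is O(n^(1/3))
D = 2n log(n) is O(n log n)
C = n³ is O(n³)
A = n¹⁰ is O(n¹⁰)
B = nⁿ is O(nⁿ)

Therefore, the order from slowest to fastest is: E < D < C < A < B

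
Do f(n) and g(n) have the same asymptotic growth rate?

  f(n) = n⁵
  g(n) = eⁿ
False

f(n) = n⁵ is O(n⁵), and g(n) = eⁿ is O(eⁿ).
Since they have different growth rates, f(n) = Θ(g(n)) is false.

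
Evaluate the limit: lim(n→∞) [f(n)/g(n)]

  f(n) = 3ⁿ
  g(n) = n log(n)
∞

Since 3ⁿ (O(3ⁿ)) grows faster than n log(n) (O(n log n)),
the ratio f(n)/g(n) → ∞ as n → ∞.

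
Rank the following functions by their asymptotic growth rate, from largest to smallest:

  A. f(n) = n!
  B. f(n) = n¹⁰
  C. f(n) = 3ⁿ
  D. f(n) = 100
A > C > B > D

Comparing growth rates:
A = n! is O(n!)
C = 3ⁿ is O(3ⁿ)
B = n¹⁰ is O(n¹⁰)
D = 100 is O(1)

Therefore, the order from fastest to slowest is: A > C > B > D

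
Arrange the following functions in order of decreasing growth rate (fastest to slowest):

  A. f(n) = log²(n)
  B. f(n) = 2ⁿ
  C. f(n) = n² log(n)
B > C > A

Comparing growth rates:
B = 2ⁿ is O(2ⁿ)
C = n² log(n) is O(n² log n)
A = log²(n) is O(log² n)

Therefore, the order from fastest to slowest is: B > C > A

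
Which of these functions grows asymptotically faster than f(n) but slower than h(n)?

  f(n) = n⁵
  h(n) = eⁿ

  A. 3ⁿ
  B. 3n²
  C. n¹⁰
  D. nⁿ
C

We need g(n) with n⁵ = o(g(n)) and g(n) = o(eⁿ), i.e. O(n⁵) ≺ g ≺ O(eⁿ).
Check each option:
  A. 3ⁿ — O(3ⁿ) does not grow strictly slower than h(n)
  B. 3n² — O(n²) does not grow strictly faster than f(n)
  C. n¹⁰ — O(n¹⁰) is strictly between O(n⁵) and O(eⁿ) ✓
  D. nⁿ — O(nⁿ) does not grow strictly slower than h(n)

Only option C (n¹⁰) lies strictly between.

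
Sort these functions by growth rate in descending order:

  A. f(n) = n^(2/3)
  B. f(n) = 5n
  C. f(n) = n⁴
C > B > A

Comparing growth rates:
C = n⁴ is O(n⁴)
B = 5n is O(n)
A = n^(2/3) is O(n^(2/3))

Therefore, the order from fastest to slowest is: C > B > A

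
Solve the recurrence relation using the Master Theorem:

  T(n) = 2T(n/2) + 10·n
Θ(n log n)

Master Theorem: a = 2, b = 2, f(n) = 10·n.
Compute the critical exponent d = log₂(2) = 1.
Compare f(n) = Θ(n) against n^d:
  k = 1 = d, so f(n) = Θ(n^d) — Case 2.
  Work is balanced across levels: T(n) = Θ(n^d log n) = Θ(n log n).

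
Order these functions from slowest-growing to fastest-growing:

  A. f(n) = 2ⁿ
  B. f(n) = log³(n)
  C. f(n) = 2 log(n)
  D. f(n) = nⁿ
C < B < A < D

Comparing growth rates:
C = 2 log(n) is O(log n)
B = log³(n) is O(log³ n)
A = 2ⁿ is O(2ⁿ)
D = nⁿ is O(nⁿ)

Therefore, the order from slowest to fastest is: C < B < A < D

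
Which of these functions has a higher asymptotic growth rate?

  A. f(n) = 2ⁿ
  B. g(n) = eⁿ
B

f(n) = 2ⁿ is O(2ⁿ), while g(n) = eⁿ is O(eⁿ).
Since O(eⁿ) grows faster than O(2ⁿ), g(n) dominates.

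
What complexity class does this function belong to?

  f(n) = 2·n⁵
O(n⁵)

The dominant term in 2·n⁵ is 2·n⁵, which is Θ(n⁵).
Constants are absorbed, so the tightest bound is O(n⁵).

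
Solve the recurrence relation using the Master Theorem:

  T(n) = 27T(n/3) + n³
Θ(n³ log n)

Master Theorem: a = 27, b = 3, f(n) = n³.
Compute the critical exponent d = log₃(27) = 3.
Compare f(n) = Θ(n³) against n^d:
  k = 3 = d, so f(n) = Θ(n^d) — Case 2.
  Work is balanced across levels: T(n) = Θ(n^d log n) = Θ(n³ log n).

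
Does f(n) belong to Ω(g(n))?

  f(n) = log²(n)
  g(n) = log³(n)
False

f(n) = log²(n) is O(log² n), and g(n) = log³(n) is O(log³ n).
Since O(log² n) grows slower than O(log³ n), f(n) = Ω(g(n)) is false.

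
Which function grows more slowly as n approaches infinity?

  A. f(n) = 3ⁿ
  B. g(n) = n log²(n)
B

f(n) = 3ⁿ is O(3ⁿ), while g(n) = n log²(n) is O(n log² n).
Since O(n log² n) grows slower than O(3ⁿ), g(n) is dominated.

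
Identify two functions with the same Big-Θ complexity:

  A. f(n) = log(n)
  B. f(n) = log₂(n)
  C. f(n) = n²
A and B

Examining each function:
  A. log(n) is O(log n)
  B. log₂(n) is O(log n)
  C. n² is O(n²)

Functions A and B both have the same complexity class.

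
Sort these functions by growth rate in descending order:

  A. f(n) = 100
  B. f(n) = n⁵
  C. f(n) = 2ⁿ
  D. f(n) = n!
D > C > B > A

Comparing growth rates:
D = n! is O(n!)
C = 2ⁿ is O(2ⁿ)
B = n⁵ is O(n⁵)
A = 100 is O(1)

Therefore, the order from fastest to slowest is: D > C > B > A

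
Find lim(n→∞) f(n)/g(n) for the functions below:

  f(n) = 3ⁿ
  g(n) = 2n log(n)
∞

Since 3ⁿ (O(3ⁿ)) grows faster than 2n log(n) (O(n log n)),
the ratio f(n)/g(n) → ∞ as n → ∞.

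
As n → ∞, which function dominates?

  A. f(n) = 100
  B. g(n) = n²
B

f(n) = 100 is O(1), while g(n) = n² is O(n²).
Since O(n²) grows faster than O(1), g(n) dominates.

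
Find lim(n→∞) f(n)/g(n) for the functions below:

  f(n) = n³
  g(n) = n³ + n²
1

Since n³ and n³ + n² have the same growth rate (O(n³)),
the ratio converges to a constant: 1.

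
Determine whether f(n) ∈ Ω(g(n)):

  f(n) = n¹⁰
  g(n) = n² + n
True

f(n) = n¹⁰ is O(n¹⁰), and g(n) = n² + n is O(n²).
Since O(n¹⁰) grows at least as fast as O(n²), f(n) = Ω(g(n)) is true.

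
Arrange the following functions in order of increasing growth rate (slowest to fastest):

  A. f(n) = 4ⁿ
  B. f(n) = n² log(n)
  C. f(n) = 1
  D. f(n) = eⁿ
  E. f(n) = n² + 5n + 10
C < E < B < D < A

Comparing growth rates:
C = 1 is O(1)
E = n² + 5n + 10 is O(n²)
B = n² log(n) is O(n² log n)
D = eⁿ is O(eⁿ)
A = 4ⁿ is O(4ⁿ)

Therefore, the order from slowest to fastest is: C < E < B < D < A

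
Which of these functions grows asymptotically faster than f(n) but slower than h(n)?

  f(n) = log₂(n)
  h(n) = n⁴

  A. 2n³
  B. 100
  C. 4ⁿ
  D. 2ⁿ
A

We need g(n) with log₂(n) = o(g(n)) and g(n) = o(n⁴), i.e. O(log n) ≺ g ≺ O(n⁴).
Check each option:
  A. 2n³ — O(n³) is strictly between O(log n) and O(n⁴) ✓
  B. 100 — O(1) does not grow strictly faster than f(n)
  C. 4ⁿ — O(4ⁿ) does not grow strictly slower than h(n)
  D. 2ⁿ — O(2ⁿ) does not grow strictly slower than h(n)

Only option A (2n³) lies strictly between.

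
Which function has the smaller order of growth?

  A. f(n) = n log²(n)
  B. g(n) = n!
A

f(n) = n log²(n) is O(n log² n), while g(n) = n! is O(n!).
Since O(n log² n) grows slower than O(n!), f(n) is dominated.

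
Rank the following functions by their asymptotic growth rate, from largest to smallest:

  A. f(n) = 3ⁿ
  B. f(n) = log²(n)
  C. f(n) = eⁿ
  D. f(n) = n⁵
A > C > D > B

Comparing growth rates:
A = 3ⁿ is O(3ⁿ)
C = eⁿ is O(eⁿ)
D = n⁵ is O(n⁵)
B = log²(n) is O(log² n)

Therefore, the order from fastest to slowest is: A > C > D > B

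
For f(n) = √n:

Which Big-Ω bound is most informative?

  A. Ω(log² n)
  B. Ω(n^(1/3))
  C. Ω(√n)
C

f(n) = √n is Ω(√n).
All listed options are valid Big-Ω bounds (lower bounds),
but Ω(√n) is the tightest (largest valid bound).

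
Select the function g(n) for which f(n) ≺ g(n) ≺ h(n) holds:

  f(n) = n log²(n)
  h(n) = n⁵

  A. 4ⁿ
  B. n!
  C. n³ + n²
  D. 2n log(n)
C

We need g(n) with n log²(n) = o(g(n)) and g(n) = o(n⁵), i.e. O(n log² n) ≺ g ≺ O(n⁵).
Check each option:
  A. 4ⁿ — O(4ⁿ) does not grow strictly slower than h(n)
  B. n! — O(n!) does not grow strictly slower than h(n)
  C. n³ + n² — O(n³) is strictly between O(n log² n) and O(n⁵) ✓
  D. 2n log(n) — O(n log n) does not grow strictly faster than f(n)

Only option C (n³ + n²) lies strictly between.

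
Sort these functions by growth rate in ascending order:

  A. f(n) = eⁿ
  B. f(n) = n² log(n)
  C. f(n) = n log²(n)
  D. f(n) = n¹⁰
C < B < D < A

Comparing growth rates:
C = n log²(n) is O(n log² n)
B = n² log(n) is O(n² log n)
D = n¹⁰ is O(n¹⁰)
A = eⁿ is O(eⁿ)

Therefore, the order from slowest to fastest is: C < B < D < A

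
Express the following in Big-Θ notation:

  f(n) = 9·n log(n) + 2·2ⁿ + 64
Θ(2ⁿ)

Order the terms by growth rate: 64 ≺ 9·n log(n) ≺ 2·2ⁿ.
The fastest-growing term 2·2ⁿ dominates as n → ∞; dropping its constant factor gives Θ(2ⁿ).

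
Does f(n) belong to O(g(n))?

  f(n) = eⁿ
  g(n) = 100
False

f(n) = eⁿ is O(eⁿ), and g(n) = 100 is O(1).
Since O(eⁿ) grows faster than O(1), f(n) = O(g(n)) is false.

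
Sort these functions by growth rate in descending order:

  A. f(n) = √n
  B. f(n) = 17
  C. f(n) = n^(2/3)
C > A > B

Comparing growth rates:
C = n^(2/3) is O(n^(2/3))
A = √n is O(√n)
B = 17 is O(1)

Therefore, the order from fastest to slowest is: C > A > B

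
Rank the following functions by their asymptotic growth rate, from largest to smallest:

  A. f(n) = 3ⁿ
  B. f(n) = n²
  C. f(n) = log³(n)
A > B > C

Comparing growth rates:
A = 3ⁿ is O(3ⁿ)
B = n² is O(n²)
C = log³(n) is O(log³ n)

Therefore, the order from fastest to slowest is: A > B > C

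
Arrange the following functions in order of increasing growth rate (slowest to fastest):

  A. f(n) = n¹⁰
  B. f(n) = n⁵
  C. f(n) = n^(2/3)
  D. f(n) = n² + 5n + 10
C < D < B < A

Comparing growth rates:
C = n^(2/3) is O(n^(2/3))
D = n² + 5n + 10 is O(n²)
B = n⁵ is O(n⁵)
A = n¹⁰ is O(n¹⁰)

Therefore, the order from slowest to fastest is: C < D < B < A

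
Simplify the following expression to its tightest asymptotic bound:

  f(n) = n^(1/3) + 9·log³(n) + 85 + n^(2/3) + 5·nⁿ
Θ(nⁿ)

Order the terms by growth rate: 85 ≺ 9·log³(n) ≺ n^(1/3) ≺ n^(2/3) ≺ 5·nⁿ.
The fastest-growing term 5·nⁿ dominates as n → ∞; dropping its constant factor gives Θ(nⁿ).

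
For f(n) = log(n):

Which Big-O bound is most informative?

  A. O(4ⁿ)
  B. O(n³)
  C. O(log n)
C

f(n) = log(n) is O(log n).
All listed options are valid Big-O bounds (upper bounds),
but O(log n) is the tightest (smallest valid bound).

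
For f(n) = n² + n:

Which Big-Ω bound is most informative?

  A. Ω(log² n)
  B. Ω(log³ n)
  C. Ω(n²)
C

f(n) = n² + n is Ω(n²).
All listed options are valid Big-Ω bounds (lower bounds),
but Ω(n²) is the tightest (largest valid bound).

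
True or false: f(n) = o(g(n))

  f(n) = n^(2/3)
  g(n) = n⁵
True

f(n) = n^(2/3) is O(n^(2/3)), and g(n) = n⁵ is O(n⁵).
Since O(n^(2/3)) grows strictly slower than O(n⁵), f(n) = o(g(n)) is true.
This means lim(n→∞) f(n)/g(n) = 0.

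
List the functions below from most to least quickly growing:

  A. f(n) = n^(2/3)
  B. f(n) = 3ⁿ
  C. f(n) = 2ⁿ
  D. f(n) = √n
B > C > A > D

Comparing growth rates:
B = 3ⁿ is O(3ⁿ)
C = 2ⁿ is O(2ⁿ)
A = n^(2/3) is O(n^(2/3))
D = √n is O(√n)

Therefore, the order from fastest to slowest is: B > C > A > D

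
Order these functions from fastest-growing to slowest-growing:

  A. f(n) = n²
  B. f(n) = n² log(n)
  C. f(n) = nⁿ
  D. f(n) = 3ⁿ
C > D > B > A

Comparing growth rates:
C = nⁿ is O(nⁿ)
D = 3ⁿ is O(3ⁿ)
B = n² log(n) is O(n² log n)
A = n² is O(n²)

Therefore, the order from fastest to slowest is: C > D > B > A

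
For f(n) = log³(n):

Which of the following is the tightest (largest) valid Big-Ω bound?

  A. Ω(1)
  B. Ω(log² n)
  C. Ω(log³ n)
C

f(n) = log³(n) is Ω(log³ n).
All listed options are valid Big-Ω bounds (lower bounds),
but Ω(log³ n) is the tightest (largest valid bound).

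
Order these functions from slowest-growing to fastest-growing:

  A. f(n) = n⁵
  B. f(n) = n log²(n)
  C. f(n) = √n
C < B < A

Comparing growth rates:
C = √n is O(√n)
B = n log²(n) is O(n log² n)
A = n⁵ is O(n⁵)

Therefore, the order from slowest to fastest is: C < B < A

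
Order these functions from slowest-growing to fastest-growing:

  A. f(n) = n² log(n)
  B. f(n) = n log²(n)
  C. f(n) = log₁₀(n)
C < B < A

Comparing growth rates:
C = log₁₀(n) is O(log n)
B = n log²(n) is O(n log² n)
A = n² log(n) is O(n² log n)

Therefore, the order from slowest to fastest is: C < B < A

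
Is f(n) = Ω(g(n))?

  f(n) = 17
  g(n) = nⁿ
False

f(n) = 17 is O(1), and g(n) = nⁿ is O(nⁿ).
Since O(1) grows slower than O(nⁿ), f(n) = Ω(g(n)) is false.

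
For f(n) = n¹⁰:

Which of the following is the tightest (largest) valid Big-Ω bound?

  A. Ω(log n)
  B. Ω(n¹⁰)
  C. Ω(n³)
B

f(n) = n¹⁰ is Ω(n¹⁰).
All listed options are valid Big-Ω bounds (lower bounds),
but Ω(n¹⁰) is the tightest (largest valid bound).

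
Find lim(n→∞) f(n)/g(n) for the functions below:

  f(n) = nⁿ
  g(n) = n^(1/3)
∞

Since nⁿ (O(nⁿ)) grows faster than n^(1/3) (O(n^(1/3))),
the ratio f(n)/g(n) → ∞ as n → ∞.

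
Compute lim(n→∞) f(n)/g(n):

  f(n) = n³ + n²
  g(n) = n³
1

Since n³ + n² and n³ have the same growth rate (O(n³)),
the ratio converges to a constant: 1.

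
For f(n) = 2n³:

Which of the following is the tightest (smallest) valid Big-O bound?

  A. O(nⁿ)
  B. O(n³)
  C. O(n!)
B

f(n) = 2n³ is O(n³).
All listed options are valid Big-O bounds (upper bounds),
but O(n³) is the tightest (smallest valid bound).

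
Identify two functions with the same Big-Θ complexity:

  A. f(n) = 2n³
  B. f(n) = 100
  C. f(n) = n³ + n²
A and C

Examining each function:
  A. 2n³ is O(n³)
  B. 100 is O(1)
  C. n³ + n² is O(n³)

Functions A and C both have the same complexity class.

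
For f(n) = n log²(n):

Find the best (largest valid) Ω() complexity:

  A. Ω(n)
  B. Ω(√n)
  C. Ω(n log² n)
C

f(n) = n log²(n) is Ω(n log² n).
All listed options are valid Big-Ω bounds (lower bounds),
but Ω(n log² n) is the tightest (largest valid bound).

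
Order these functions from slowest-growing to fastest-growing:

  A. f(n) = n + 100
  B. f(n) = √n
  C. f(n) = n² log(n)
B < A < C

Comparing growth rates:
B = √n is O(√n)
A = n + 100 is O(n)
C = n² log(n) is O(n² log n)

Therefore, the order from slowest to fastest is: B < A < C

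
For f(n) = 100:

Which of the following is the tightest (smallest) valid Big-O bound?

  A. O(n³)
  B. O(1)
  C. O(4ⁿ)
B

f(n) = 100 is O(1).
All listed options are valid Big-O bounds (upper bounds),
but O(1) is the tightest (smallest valid bound).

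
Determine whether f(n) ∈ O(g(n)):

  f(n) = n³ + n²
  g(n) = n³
True

f(n) = n³ + n² and g(n) = n³ are both O(n³).
Big-O permits equal growth rates (f ≤ c·g for some c), so f(n) = O(g(n)) is true.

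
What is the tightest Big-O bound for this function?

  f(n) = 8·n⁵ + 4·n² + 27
O(n⁵)

The dominant term in 8·n⁵ + 4·n² + 27 is 8·n⁵, which is Θ(n⁵).
Lower-order terms (4·n², 27) are asymptotically negligible.
Constants are absorbed, so the tightest bound is O(n⁵).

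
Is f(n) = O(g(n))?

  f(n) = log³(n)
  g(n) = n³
True

f(n) = log³(n) is O(log³ n), and g(n) = n³ is O(n³).
Since O(log³ n) ⊆ O(n³) (f grows no faster than g), f(n) = O(g(n)) is true.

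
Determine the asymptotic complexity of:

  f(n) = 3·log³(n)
O(log³ n)

The dominant term in 3·log³(n) is 3·log³(n), which is Θ(log³ n).
Constants are absorbed, so the tightest bound is O(log³ n).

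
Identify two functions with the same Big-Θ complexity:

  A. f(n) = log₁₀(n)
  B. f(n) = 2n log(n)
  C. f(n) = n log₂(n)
B and C

Examining each function:
  A. log₁₀(n) is O(log n)
  B. 2n log(n) is O(n log n)
  C. n log₂(n) is O(n log n)

Functions B and C both have the same complexity class.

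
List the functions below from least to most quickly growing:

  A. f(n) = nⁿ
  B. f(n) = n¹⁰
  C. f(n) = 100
C < B < A

Comparing growth rates:
C = 100 is O(1)
B = n¹⁰ is O(n¹⁰)
A = nⁿ is O(nⁿ)

Therefore, the order from slowest to fastest is: C < B < A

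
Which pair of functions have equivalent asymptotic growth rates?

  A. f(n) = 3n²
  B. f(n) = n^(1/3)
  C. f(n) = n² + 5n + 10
A and C

Examining each function:
  A. 3n² is O(n²)
  B. n^(1/3) is O(n^(1/3))
  C. n² + 5n + 10 is O(n²)

Functions A and C both have the same complexity class.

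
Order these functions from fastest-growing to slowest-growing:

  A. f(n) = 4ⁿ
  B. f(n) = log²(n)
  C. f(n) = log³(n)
A > C > B

Comparing growth rates:
A = 4ⁿ is O(4ⁿ)
C = log³(n) is O(log³ n)
B = log²(n) is O(log² n)

Therefore, the order from fastest to slowest is: A > C > B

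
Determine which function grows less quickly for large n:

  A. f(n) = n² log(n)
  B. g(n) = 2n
B

f(n) = n² log(n) is O(n² log n), while g(n) = 2n is O(n).
Since O(n) grows slower than O(n² log n), g(n) is dominated.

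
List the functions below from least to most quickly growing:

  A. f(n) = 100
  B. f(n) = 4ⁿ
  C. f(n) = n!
A < B < C

Comparing growth rates:
A = 100 is O(1)
B = 4ⁿ is O(4ⁿ)
C = n! is O(n!)

Therefore, the order from slowest to fastest is: A < B < C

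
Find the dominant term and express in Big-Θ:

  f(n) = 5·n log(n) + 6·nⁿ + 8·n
Θ(nⁿ)

Order the terms by growth rate: 8·n ≺ 5·n log(n) ≺ 6·nⁿ.
The fastest-growing term 6·nⁿ dominates as n → ∞; dropping its constant factor gives Θ(nⁿ).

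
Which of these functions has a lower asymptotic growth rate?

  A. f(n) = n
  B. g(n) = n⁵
A

f(n) = n is O(n), while g(n) = n⁵ is O(n⁵).
Since O(n) grows slower than O(n⁵), f(n) is dominated.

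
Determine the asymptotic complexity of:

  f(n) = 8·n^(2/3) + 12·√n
O(n^(2/3))

The dominant term in 8·n^(2/3) + 12·√n is 8·n^(2/3), which is Θ(n^(2/3)).
Lower-order terms (12·√n) are asymptotically negligible.
Constants are absorbed, so the tightest bound is O(n^(2/3)).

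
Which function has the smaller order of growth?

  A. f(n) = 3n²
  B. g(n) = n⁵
A

f(n) = 3n² is O(n²), while g(n) = n⁵ is O(n⁵).
Since O(n²) grows slower than O(n⁵), f(n) is dominated.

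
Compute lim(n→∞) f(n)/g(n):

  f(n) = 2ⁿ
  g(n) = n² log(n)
∞

Since 2ⁿ (O(2ⁿ)) grows faster than n² log(n) (O(n² log n)),
the ratio f(n)/g(n) → ∞ as n → ∞.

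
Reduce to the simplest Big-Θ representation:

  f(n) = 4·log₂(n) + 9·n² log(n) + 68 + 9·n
Θ(n² log n)

Order the terms by growth rate: 68 ≺ 4·log₂(n) ≺ 9·n ≺ 9·n² log(n).
The fastest-growing term 9·n² log(n) dominates as n → ∞; dropping its constant factor gives Θ(n² log n).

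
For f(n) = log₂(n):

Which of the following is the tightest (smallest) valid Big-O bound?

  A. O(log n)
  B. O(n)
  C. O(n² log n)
A

f(n) = log₂(n) is O(log n).
All listed options are valid Big-O bounds (upper bounds),
but O(log n) is the tightest (smallest valid bound).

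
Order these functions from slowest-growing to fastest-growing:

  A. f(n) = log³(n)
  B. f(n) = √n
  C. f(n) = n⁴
A < B < C

Comparing growth rates:
A = log³(n) is O(log³ n)
B = √n is O(√n)
C = n⁴ is O(n⁴)

Therefore, the order from slowest to fastest is: A < B < C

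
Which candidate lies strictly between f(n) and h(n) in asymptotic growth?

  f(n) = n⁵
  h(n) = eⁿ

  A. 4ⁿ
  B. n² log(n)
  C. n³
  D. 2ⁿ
D

We need g(n) with n⁵ = o(g(n)) and g(n) = o(eⁿ), i.e. O(n⁵) ≺ g ≺ O(eⁿ).
Check each option:
  A. 4ⁿ — O(4ⁿ) does not grow strictly slower than h(n)
  B. n² log(n) — O(n² log n) does not grow strictly faster than f(n)
  C. n³ — O(n³) does not grow strictly faster than f(n)
  D. 2ⁿ — O(2ⁿ) is strictly between O(n⁵) and O(eⁿ) ✓

Only option D (2ⁿ) lies strictly between.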